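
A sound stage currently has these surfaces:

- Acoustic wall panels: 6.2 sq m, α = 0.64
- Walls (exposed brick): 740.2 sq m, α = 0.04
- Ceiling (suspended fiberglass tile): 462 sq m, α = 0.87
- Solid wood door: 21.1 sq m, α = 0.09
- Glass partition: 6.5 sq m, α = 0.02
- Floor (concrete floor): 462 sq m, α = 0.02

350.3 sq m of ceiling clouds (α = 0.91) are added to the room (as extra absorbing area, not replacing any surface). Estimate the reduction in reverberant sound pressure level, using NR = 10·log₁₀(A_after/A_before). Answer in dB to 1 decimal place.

2.3 dB

A_before = Σ Sᵢαᵢ = 6.2*0.64 + 740.2*0.04 + 462*0.87 + 21.1*0.09 + 6.5*0.02 + 462*0.02 = 446.785 sabins.
Added absorption = 350.3 × 0.91 = 318.773 sabins.
New total A_after = 765.558 sabins.
Reduction = 10 log₁₀(A_after/A_before) = 10 log₁₀(1.7135) = 2.3 dB.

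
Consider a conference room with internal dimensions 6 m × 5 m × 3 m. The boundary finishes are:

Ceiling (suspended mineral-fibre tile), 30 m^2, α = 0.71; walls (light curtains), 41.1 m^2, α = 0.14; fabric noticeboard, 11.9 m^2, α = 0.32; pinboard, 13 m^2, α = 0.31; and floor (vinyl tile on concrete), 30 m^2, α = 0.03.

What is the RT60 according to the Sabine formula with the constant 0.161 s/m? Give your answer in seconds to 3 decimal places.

A = Σ Sᵢαᵢ = 30·0.71 + 41.1·0.14 + 11.9·0.32 + 13·0.31 + 30·0.03 = 35.792 sabins.
Room volume: 90 m³.
T = 0.161 V/A = 0.161·90/35.792 = 0.405 s.

0.405 seconds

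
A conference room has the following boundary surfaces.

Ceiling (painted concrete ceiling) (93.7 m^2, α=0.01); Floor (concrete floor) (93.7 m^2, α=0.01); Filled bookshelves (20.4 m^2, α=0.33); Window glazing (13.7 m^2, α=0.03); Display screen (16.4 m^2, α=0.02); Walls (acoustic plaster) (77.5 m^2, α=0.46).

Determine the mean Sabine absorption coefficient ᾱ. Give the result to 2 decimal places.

0.14

Total surface area S = 315.4 m^2.
A = 93.7×0.01 + 93.7×0.01 + 20.4×0.33 + 13.7×0.03 + 16.4×0.02 + 77.5×0.46 = 44.995 sabins.
ᾱ = 44.995 / 315.4 = 0.14.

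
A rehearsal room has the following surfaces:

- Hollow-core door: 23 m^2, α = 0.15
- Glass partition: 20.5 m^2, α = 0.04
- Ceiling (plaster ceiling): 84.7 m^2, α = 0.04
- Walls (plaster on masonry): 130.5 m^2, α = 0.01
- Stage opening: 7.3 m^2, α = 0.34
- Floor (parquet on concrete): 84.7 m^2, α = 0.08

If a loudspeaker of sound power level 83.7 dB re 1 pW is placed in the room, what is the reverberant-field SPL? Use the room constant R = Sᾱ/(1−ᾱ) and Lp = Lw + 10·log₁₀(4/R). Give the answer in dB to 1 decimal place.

76.9 dB

A = 18.221 sabins; S = 350.7 m^2.
ᾱ = 0.0520, so room constant R = A/(1−ᾱ) = 19.220 m^2.
Lp = Lw + 10 log₁₀(4/R) = 83.7 -6.82 = 76.9 dB.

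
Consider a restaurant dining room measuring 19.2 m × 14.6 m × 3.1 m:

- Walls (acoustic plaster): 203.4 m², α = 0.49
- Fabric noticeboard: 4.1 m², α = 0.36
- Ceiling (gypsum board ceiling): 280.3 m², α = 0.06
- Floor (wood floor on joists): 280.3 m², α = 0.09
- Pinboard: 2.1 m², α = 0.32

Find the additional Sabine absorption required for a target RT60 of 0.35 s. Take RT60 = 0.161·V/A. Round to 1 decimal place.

255.9 sabins

Total absorption A₁ = 203.4×0.49 + 4.1×0.36 + 280.3×0.06 + 280.3×0.09 + 2.1×0.32
  = 99.666 + 1.476 + 16.818 + 25.227 + 0.672 = 143.859 m² sabins.
Target A₂ = 0.161·868.992/0.35 = 399.736 sabins (V = 868.992 m³).
Additional absorption ΔA = 399.736 − 143.859 = 255.9 sabins.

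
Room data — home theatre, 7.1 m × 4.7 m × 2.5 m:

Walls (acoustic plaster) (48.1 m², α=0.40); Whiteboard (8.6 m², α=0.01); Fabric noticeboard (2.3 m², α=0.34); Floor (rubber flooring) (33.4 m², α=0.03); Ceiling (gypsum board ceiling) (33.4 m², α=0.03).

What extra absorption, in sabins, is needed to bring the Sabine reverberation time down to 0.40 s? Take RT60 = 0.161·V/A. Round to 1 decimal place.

Total absorption A₁ = 48.1×0.40 + 8.6×0.01 + 2.3×0.34 + 33.4×0.03 + 33.4×0.03
  = 19.240 + 0.086 + 0.782 + 1.002 + 1.002 = 22.112 m² sabins.
V = 83.425 m³. Required absorption A₂ = 0.161 × 83.425 / 0.40 = 33.579 sabins.
Shortfall: 33.579 − 22.112 = 11.5 sabins.

11.5 sabins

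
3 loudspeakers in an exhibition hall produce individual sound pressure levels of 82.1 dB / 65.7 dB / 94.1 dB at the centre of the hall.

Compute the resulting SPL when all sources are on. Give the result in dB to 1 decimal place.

Sum in the linear (power) domain: Σ 10^(Lᵢ/10) = 10^(82.1/10) + 10^(65.7/10) + 10^(94.1/10) = 2.736e+09.
L_total = 10·log₁₀(2.736e+09) = 94.4 dB.

94.4 dB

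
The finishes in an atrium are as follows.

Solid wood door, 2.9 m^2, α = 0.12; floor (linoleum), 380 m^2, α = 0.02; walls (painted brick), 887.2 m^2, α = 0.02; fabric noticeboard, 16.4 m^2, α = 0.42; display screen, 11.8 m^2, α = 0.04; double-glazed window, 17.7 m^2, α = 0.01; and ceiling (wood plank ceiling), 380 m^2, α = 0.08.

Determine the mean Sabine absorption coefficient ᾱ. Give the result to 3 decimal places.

S = Σ Sᵢ = 2.9 + 380 + 887.2 + 16.4 + 11.8 + 17.7 + 380 = 1696.0 m^2.
Σ(Sᵢαᵢ) = 2.9*0.12 + 380*0.02 + 887.2*0.02 + 16.4*0.42 + 11.8*0.04 + 17.7*0.01 + 380*0.08 = 63.629.
ᾱ = 63.629 / 1696.0 = 0.038.

0.038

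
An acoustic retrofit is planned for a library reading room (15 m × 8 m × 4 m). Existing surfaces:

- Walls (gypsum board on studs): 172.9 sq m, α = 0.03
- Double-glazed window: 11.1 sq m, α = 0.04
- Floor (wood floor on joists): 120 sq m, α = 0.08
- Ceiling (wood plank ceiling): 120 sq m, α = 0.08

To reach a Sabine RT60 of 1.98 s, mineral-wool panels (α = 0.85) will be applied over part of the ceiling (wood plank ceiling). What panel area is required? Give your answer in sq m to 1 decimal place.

18.4

Total absorption A₁ = 172.9·0.03 + 11.1·0.04 + 120·0.08 + 120·0.08
  = 5.187 + 0.444 + 9.600 + 9.600 = 24.831 sq m sabins.
V = 480 m³. Target absorption A₂ = 0.161 × 480 / 1.98 = 39.030 sabins.
ΔA needed = 39.030 − 24.831 = 14.199 sabins.
Net gain per sq m: Δα = 0.85 − 0.08 = 0.77.
Area = ΔA/Δα = 14.199/0.77 = 18.4 sq m.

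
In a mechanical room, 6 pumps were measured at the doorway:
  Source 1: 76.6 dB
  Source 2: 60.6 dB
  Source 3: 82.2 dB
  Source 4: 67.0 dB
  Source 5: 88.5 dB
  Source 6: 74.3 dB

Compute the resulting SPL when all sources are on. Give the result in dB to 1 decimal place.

Σ 10^(Lᵢ/10) = 9.527e+08.
L_total = 10·log₁₀(9.527e+08) = 89.8 dB.

89.8 dB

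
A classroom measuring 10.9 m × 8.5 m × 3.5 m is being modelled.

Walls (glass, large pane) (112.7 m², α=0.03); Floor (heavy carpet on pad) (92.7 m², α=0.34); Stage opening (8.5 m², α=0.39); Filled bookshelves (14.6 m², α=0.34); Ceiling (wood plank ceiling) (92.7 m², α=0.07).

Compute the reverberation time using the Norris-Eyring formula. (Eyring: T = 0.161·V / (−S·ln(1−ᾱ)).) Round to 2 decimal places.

0.97 s

S = Σ Sᵢ = 321.2 m².
Σ(Sᵢαᵢ) = 112.7×0.03 + 92.7×0.34 + 8.5×0.39 + 14.6×0.34 + 92.7×0.07 = 49.667.
ᾱ = 49.667 / 321.2 = 0.1546.
Eyring denominator: −S ln(1−ᾱ) = 53.944.
V = 10.9 × 8.5 × 3.5 = 324.275 m³.
T = 0.161·V/[−S·ln(1−ᾱ)] = 0.161·324.275/53.944 = 0.97 s.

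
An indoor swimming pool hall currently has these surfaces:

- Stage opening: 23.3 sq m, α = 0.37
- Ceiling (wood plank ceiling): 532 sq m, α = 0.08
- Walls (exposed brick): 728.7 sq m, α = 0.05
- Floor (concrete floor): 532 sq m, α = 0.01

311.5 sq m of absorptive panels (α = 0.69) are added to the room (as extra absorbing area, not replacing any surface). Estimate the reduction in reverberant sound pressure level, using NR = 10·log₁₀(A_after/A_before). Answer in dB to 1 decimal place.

5.2 dB

Total absorption A_before = 23.3*0.37 + 532*0.08 + 728.7*0.05 + 532*0.01
  = 8.621 + 42.560 + 36.435 + 5.320 = 92.936 sq m sabins.
Added absorption = 311.5 × 0.69 = 214.935 sabins.
A_after = 92.936 + 214.935 = 307.871 sabins.
Reduction = 10 log₁₀(A_after/A_before) = 10 log₁₀(3.3127) = 5.2 dB.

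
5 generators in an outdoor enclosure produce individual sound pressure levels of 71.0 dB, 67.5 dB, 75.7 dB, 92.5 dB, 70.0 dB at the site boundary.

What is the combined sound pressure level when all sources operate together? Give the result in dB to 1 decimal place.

92.7 dB

Σ 10^(Lᵢ/10) = 1.844e+09.
L_total = 10·log₁₀(1.844e+09) = 92.7 dB.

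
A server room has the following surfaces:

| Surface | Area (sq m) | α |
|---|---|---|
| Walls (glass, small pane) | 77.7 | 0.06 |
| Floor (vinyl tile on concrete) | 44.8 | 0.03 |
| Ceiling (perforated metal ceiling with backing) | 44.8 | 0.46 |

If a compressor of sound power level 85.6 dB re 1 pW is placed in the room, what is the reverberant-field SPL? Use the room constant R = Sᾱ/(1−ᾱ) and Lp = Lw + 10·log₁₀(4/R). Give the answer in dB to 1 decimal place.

76.6 dB

A = 26.614 sabins; S = 167.3 sq m.
ᾱ = 0.1591, so room constant R = A/(1−ᾱ) = 31.649 sq m.
Lp = Lw + 10 log₁₀(4/R) = 85.6 -8.98 = 76.6 dB.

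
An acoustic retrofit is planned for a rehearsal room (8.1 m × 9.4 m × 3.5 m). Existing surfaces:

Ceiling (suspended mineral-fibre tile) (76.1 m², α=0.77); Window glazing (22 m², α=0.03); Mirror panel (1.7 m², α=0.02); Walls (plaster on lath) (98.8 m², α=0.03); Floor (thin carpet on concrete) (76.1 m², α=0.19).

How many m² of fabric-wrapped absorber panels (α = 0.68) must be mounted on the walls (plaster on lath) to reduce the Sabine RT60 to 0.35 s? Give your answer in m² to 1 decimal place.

A₁ = Σ Sᵢαᵢ = 76.1·0.77 + 22·0.03 + 1.7·0.02 + 98.8·0.03 + 76.1·0.19 = 76.714 sabins.
Required A₂ = 0.161·266.49/0.35 = 122.585 sabins.
ΔA needed = 122.585 − 76.714 = 45.871 sabins.
Net gain per m²: Δα = 0.68 − 0.03 = 0.65.
Area = ΔA/Δα = 45.871/0.65 = 70.6 m².

70.6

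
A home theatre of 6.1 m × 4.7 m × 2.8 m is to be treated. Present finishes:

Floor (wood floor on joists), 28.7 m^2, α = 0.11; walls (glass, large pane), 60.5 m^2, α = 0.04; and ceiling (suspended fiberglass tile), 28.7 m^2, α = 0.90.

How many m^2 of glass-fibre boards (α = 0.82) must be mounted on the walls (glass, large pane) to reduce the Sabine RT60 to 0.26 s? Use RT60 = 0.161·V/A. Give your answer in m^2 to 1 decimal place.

Summing Sᵢαᵢ: 3.157 + 2.420 + 25.830 → A₁ = 31.407 sabins.
V = 80.276 m³. Target absorption A₂ = 0.161 × 80.276 / 0.26 = 49.709 sabins.
Absorption to add: 49.709 − 31.407 = 18.302 sabins.
Net gain per m^2: Δα = 0.82 − 0.04 = 0.78.
Area = ΔA/Δα = 18.302/0.78 = 23.5 m^2.

23.5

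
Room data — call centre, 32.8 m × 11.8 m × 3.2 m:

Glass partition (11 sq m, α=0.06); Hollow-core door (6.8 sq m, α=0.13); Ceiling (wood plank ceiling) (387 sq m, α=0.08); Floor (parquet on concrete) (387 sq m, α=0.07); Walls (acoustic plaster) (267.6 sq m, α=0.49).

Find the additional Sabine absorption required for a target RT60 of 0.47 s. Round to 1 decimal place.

Summing Sᵢαᵢ: 0.660 + 0.884 + 30.960 + 27.090 + 131.124 → A₁ = 190.718 sabins.
Target A₂ = 0.161·1238.528/0.47 = 424.262 sabins (V = 1238.528 m³).
Additional absorption ΔA = 424.262 − 190.718 = 233.5 sabins.

233.5 sabins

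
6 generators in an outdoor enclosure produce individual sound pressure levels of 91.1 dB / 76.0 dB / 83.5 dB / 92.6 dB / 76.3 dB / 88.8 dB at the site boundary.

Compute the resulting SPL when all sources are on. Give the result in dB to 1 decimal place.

96.2 dB

Σ 10^(Lᵢ/10) = 4.173e+09.
Combined level = 10 log₁₀(4.173e+09) = 96.2 dB.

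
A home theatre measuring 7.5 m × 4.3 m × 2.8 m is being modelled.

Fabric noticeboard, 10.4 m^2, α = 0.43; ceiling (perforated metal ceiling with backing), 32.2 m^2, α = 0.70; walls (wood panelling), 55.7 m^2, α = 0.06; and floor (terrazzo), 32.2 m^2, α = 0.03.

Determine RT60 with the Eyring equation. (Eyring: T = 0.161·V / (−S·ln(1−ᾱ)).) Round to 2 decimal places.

Total surface area S = 10.4 + 32.2 + 55.7 + 32.2 = 130.5 m^2.
Σ(Sᵢαᵢ) = 10.4×0.43 + 32.2×0.70 + 55.7×0.06 + 32.2×0.03 = 31.320.
Mean coefficient ᾱ = A/S = 0.2400.
−S·ln(1−ᾱ) = −130.5 × ln(1 − 0.2400) = 35.814.
V = 7.5 × 4.3 × 2.8 = 90.3 m³.
T = 0.161·V/[−S·ln(1−ᾱ)] = 0.161·90.3/35.814 = 0.41 s.

0.41 seconds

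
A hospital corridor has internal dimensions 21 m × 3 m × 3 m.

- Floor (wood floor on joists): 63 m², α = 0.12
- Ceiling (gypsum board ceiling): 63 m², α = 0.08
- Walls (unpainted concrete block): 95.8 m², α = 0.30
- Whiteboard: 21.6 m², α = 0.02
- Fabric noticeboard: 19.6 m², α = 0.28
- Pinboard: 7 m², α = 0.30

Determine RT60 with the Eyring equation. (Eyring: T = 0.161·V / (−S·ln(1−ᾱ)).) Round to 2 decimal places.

0.56 s

S = Σ Sᵢ = 270.0 m².
Absorption A = 63·0.12 + 63·0.08 + 95.8·0.30 + 21.6·0.02 + 19.6·0.28 + 7·0.30 = 49.360 sabins.
Mean coefficient ᾱ = A/S = 0.1828.
Eyring denominator: −S ln(1−ᾱ) = 54.505.
V = 21 × 3 × 3 = 189 m³.
T = 0.161·V/[−S·ln(1−ᾱ)] = 0.161·189/54.505 = 0.56 s.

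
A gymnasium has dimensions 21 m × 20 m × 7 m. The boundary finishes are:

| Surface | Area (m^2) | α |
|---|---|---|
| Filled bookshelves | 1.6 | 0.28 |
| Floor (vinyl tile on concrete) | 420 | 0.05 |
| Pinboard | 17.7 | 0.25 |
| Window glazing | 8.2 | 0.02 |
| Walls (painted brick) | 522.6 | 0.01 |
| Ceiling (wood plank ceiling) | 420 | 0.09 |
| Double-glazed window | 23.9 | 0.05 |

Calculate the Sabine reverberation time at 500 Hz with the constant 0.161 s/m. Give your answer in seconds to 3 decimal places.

6.737 s

A = Σ Sᵢαᵢ = 1.6·0.28 + 420·0.05 + 17.7·0.25 + 8.2·0.02 + 522.6·0.01 + 420·0.09 + 23.9·0.05 = 70.258 sabins.
Volume V = 21 × 20 × 7 = 2940 m³.
Sabine: RT60 = 0.161 × 2940 / 70.258 = 6.737 s.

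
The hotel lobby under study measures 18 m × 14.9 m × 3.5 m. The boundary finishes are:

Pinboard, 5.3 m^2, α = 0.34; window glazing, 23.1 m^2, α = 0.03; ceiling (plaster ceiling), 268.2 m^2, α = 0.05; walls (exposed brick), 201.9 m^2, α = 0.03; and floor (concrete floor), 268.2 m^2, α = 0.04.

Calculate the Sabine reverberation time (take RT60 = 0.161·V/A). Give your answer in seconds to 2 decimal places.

Summing Sᵢαᵢ: 1.802 + 0.693 + 13.410 + 6.057 + 10.728 → A = 32.690 sabins.
Volume V = 18 × 14.9 × 3.5 = 938.7 m³.
T = 0.161 V/A = 0.161·938.7/32.690 = 4.62 s.

4.62 sec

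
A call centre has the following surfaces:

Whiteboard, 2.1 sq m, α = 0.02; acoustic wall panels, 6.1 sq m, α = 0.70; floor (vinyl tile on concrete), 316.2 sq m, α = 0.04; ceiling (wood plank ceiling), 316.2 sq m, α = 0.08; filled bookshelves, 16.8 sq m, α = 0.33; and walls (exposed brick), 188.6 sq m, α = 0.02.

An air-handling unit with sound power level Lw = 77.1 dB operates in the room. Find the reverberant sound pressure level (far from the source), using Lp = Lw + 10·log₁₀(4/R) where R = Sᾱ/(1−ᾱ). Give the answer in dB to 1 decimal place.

65.7 dB

A = 51.572 sabins; S = 846.0 sq m.
ᾱ = 51.572/846.0 = 0.0610; R = Sᾱ/(1−ᾱ) = 51.572/(1−0.0610) = 54.922 sq m.
Lp = 77.1 + 10·log₁₀(4/54.922) = 77.1 + (-11.38) = 65.7 dB.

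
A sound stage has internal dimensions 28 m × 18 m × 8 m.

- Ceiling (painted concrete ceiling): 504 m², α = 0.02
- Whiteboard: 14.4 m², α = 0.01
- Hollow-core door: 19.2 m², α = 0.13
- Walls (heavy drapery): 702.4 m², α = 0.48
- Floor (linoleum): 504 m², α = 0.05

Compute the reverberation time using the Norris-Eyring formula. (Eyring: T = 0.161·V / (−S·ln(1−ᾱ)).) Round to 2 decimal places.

S = Σ Sᵢ = 1744.0 m².
Absorption A = 504·0.02 + 14.4·0.01 + 19.2·0.13 + 702.4·0.48 + 504·0.05 = 375.072 sabins.
Mean coefficient ᾱ = A/S = 0.2151.
Eyring denominator: −S ln(1−ᾱ) = 422.395.
V = 28 × 18 × 8 = 4032 m³.
RT60 = 0.161 × 4032 / 422.395 = 1.54 s.

1.54 s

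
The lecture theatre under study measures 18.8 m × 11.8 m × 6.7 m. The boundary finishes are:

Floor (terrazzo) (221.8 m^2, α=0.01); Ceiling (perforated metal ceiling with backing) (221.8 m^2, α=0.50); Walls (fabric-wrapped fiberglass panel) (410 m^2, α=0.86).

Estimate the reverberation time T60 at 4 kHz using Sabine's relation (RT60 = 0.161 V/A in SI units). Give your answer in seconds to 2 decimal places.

Equivalent absorption area: A = 221.8·0.01 + 221.8·0.50 + 410·0.86 = 465.718 m^2.
Room volume: 1486.328 m³.
Sabine: RT60 = 0.161 × 1486.328 / 465.718 = 0.51 s.

0.51 s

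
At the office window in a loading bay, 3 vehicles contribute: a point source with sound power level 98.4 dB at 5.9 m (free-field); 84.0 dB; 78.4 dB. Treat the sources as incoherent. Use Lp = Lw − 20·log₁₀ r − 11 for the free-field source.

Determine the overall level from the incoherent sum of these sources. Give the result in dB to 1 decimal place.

85.3 dB

Source at 5.9 m: Lp = 98.4 − 20·log₁₀(5.9) − 11 = 72.0 dB.
Σ 10^(Lᵢ/10) = 3.362e+08.
L_total = 10·log₁₀(3.362e+08) = 85.3 dB.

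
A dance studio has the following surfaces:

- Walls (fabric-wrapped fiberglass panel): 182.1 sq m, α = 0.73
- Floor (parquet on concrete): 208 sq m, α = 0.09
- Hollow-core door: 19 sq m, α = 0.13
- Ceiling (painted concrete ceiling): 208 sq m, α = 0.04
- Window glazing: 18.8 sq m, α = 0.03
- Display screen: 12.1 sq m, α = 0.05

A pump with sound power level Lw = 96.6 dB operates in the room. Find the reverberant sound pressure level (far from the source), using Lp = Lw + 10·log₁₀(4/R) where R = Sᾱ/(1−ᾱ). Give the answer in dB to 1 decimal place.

A = 163.612 sabins; S = 648.0 sq m.
ᾱ = 163.612/648.0 = 0.2525; R = Sᾱ/(1−ᾱ) = 163.612/(1−0.2525) = 218.879 sq m.
Lp = 96.6 + 10·log₁₀(4/218.879) = 96.6 + (-17.38) = 79.2 dB.

79.2 dB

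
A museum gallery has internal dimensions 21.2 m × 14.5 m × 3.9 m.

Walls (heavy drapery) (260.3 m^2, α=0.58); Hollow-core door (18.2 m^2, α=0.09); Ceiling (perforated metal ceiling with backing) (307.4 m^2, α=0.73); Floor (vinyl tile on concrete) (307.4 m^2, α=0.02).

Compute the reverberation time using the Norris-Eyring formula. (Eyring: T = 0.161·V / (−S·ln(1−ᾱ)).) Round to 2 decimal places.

S = Σ Sᵢ = 893.3 m^2.
Absorption A = 260.3·0.58 + 18.2·0.09 + 307.4·0.73 + 307.4·0.02 = 383.162 sabins.
ᾱ = 383.162 / 893.3 = 0.4289.
−S·ln(1−ᾱ) = −893.3 × ln(1 − 0.4289) = 500.419.
V = 21.2 × 14.5 × 3.9 = 1198.86 m³.
T = 0.161·V/[−S·ln(1−ᾱ)] = 0.161·1198.86/500.419 = 0.39 s.

0.39 sec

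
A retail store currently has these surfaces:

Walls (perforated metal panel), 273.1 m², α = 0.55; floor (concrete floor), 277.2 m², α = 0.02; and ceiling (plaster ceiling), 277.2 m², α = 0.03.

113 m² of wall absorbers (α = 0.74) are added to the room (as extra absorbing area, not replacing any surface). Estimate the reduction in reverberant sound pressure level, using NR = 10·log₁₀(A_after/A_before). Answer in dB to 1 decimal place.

1.8 dB

Summing Sᵢαᵢ: 150.205 + 5.544 + 8.316 → A_before = 164.065 sabins.
Treatment contributes 113·0.74 = 83.620 sabins.
A_after = 164.065 + 83.620 = 247.685 sabins.
NR = 10·log₁₀(247.685/164.065) = 1.8 dB.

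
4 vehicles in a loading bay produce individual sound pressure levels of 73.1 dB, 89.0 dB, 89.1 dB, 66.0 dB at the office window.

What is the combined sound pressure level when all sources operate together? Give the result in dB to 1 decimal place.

92.1 dB

Σ 10^(Lᵢ/10) = 1.632e+09.
Combined level = 10 log₁₀(1.632e+09) = 92.1 dB.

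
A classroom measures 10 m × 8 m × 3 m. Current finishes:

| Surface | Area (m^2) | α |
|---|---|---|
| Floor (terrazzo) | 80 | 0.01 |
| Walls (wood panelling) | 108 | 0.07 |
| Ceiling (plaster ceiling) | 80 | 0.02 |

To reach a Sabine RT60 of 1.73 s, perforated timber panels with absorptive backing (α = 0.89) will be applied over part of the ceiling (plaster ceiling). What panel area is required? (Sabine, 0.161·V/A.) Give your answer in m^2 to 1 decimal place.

Summing Sᵢαᵢ: 0.800 + 7.560 + 1.600 → A₁ = 9.960 sabins.
Required A₂ = 0.161·240/1.73 = 22.335 sabins.
Absorption to add: 22.335 − 9.960 = 12.375 sabins.
Net gain per m^2: Δα = 0.89 − 0.02 = 0.87.
Panel area = 12.375 / 0.87 = 14.2 m^2.

14.2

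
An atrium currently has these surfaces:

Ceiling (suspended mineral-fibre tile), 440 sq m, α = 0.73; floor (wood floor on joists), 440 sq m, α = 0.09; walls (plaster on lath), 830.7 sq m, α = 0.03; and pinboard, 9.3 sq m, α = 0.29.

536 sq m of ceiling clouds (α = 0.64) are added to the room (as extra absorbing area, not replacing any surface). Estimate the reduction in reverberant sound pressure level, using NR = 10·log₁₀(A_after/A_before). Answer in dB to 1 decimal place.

Total absorption A_before = 440*0.73 + 440*0.09 + 830.7*0.03 + 9.3*0.29
  = 321.200 + 39.600 + 24.921 + 2.697 = 388.418 sq m sabins.
Added absorption = 536 × 0.64 = 343.040 sabins.
New total A_after = 731.458 sabins.
Reduction = 10 log₁₀(A_after/A_before) = 10 log₁₀(1.8832) = 2.7 dB.

2.7 dB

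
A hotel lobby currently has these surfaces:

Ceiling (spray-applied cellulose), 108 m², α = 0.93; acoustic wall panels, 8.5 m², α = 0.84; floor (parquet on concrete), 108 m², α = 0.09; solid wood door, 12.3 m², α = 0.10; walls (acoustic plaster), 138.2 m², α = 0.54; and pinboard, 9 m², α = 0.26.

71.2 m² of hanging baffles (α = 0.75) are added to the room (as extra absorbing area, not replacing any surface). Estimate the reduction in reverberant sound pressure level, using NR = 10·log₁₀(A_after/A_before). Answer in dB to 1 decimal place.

Summing Sᵢαᵢ: 100.440 + 7.140 + 9.720 + 1.230 + 74.628 + 2.340 → A_before = 195.498 sabins.
Treatment contributes 71.2·0.75 = 53.400 sabins.
A_after = 195.498 + 53.400 = 248.898 sabins.
Reduction = 10 log₁₀(A_after/A_before) = 10 log₁₀(1.2731) = 1.0 dB.

1.0 dB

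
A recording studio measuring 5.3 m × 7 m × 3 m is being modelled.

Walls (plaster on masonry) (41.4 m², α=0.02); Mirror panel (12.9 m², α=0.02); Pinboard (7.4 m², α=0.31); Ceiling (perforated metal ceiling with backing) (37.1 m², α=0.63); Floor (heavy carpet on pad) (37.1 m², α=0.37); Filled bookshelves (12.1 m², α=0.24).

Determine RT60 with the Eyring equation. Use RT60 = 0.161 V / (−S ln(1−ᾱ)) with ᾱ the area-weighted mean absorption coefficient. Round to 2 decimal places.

0.35 sec

S = Σ Sᵢ = 148.0 m².
Σ(Sᵢαᵢ) = 41.4×0.02 + 12.9×0.02 + 7.4×0.31 + 37.1×0.63 + 37.1×0.37 + 12.1×0.24 = 43.384.
ᾱ = 43.384 / 148.0 = 0.2931.
Eyring denominator: −S ln(1−ᾱ) = 51.336.
V = 5.3 × 7 × 3 = 111.3 m³.
RT60 = 0.161 × 111.3 / 51.336 = 0.35 s.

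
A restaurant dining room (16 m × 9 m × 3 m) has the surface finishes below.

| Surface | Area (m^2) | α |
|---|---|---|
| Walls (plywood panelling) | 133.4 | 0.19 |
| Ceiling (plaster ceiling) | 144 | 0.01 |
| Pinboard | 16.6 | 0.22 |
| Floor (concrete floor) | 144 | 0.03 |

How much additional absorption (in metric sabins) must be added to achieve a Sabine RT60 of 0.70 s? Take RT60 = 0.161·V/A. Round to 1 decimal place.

Total absorption A₁ = 133.4*0.19 + 144*0.01 + 16.6*0.22 + 144*0.03
  = 25.346 + 1.440 + 3.652 + 4.320 = 34.758 m^2 sabins.
Target A₂ = 0.161·432/0.70 = 99.360 sabins (V = 432 m³).
Additional absorption ΔA = 99.360 − 34.758 = 64.6 sabins.

64.6 sabins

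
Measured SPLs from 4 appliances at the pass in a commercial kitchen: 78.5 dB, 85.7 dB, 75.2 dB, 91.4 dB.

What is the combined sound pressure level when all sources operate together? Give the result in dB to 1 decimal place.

Sum in the linear (power) domain: Σ 10^(Lᵢ/10) = 10^(78.5/10) + 10^(85.7/10) + 10^(75.2/10) + 10^(91.4/10) = 1.856e+09.
Combined level = 10 log₁₀(1.856e+09) = 92.7 dB.

92.7 dB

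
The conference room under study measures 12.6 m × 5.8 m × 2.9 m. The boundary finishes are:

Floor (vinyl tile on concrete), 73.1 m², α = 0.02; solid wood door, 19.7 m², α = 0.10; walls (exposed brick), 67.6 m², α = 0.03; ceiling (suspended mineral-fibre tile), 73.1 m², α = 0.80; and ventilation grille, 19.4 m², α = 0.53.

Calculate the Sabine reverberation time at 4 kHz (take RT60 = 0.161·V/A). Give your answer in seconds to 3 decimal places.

0.460 s

Equivalent absorption area: A = 73.1×0.02 + 19.7×0.10 + 67.6×0.03 + 73.1×0.80 + 19.4×0.53 = 74.222 m².
V = 12.6·5.8·2.9 = 211.932 m³.
Sabine: RT60 = 0.161 × 211.932 / 74.222 = 0.460 s.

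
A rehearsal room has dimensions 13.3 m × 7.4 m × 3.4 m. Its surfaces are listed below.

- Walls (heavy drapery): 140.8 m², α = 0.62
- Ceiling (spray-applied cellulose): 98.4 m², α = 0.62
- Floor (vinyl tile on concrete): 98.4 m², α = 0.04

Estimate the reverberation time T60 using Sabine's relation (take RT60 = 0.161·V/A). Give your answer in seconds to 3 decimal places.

Total absorption A = 140.8×0.62 + 98.4×0.62 + 98.4×0.04
  = 87.296 + 61.008 + 3.936 = 152.240 m² sabins.
V = 13.3·7.4·3.4 = 334.628 m³.
Sabine: RT60 = 0.161 × 334.628 / 152.240 = 0.354 s.

0.354 sec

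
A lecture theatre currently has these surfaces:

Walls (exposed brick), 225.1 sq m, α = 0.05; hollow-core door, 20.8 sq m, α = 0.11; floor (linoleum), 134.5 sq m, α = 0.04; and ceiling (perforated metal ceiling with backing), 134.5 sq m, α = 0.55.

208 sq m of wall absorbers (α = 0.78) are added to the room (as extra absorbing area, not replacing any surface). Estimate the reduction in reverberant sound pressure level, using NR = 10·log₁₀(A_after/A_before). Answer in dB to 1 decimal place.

4.4 dB

A_before = Σ Sᵢαᵢ = 225.1·0.05 + 20.8·0.11 + 134.5·0.04 + 134.5·0.55 = 92.898 sabins.
Treatment contributes 208·0.78 = 162.240 sabins.
New total A_after = 255.138 sabins.
Reduction = 10 log₁₀(A_after/A_before) = 10 log₁₀(2.7464) = 4.4 dB.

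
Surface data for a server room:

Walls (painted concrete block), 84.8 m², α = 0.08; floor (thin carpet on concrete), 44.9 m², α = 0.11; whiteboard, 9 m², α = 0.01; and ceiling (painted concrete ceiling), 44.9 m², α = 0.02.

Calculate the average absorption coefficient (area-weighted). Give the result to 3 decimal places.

Total surface area S = 183.6 m².
Σ(Sᵢαᵢ) = 84.8*0.08 + 44.9*0.11 + 9*0.01 + 44.9*0.02 = 12.711.
ᾱ = 12.711 / 183.6 = 0.069.

0.069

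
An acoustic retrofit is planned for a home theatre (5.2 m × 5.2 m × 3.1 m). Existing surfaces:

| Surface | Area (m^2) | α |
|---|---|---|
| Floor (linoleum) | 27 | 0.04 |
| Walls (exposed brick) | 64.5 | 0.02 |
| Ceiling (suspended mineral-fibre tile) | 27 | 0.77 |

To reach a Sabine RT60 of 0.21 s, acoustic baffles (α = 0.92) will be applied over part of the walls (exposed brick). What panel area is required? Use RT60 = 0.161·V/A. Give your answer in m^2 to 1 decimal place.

Total absorption A₁ = 27*0.04 + 64.5*0.02 + 27*0.77
  = 1.080 + 1.290 + 20.790 = 23.160 m^2 sabins.
V = 83.824 m³. Target absorption A₂ = 0.161 × 83.824 / 0.21 = 64.265 sabins.
ΔA needed = 64.265 − 23.160 = 41.105 sabins.
Each m^2 of panel replacing the walls (exposed brick) adds (0.92 − 0.02) = 0.90 sabins.
Area = ΔA/Δα = 41.105/0.90 = 45.7 m^2.

45.7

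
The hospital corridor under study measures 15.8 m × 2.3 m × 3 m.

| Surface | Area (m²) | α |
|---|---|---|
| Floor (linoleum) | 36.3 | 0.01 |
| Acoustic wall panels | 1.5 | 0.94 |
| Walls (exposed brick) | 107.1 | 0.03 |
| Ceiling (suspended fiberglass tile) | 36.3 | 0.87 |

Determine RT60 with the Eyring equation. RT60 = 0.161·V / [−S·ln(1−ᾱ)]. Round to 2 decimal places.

Total surface area S = 36.3 + 1.5 + 107.1 + 36.3 = 181.2 m².
Absorption A = 36.3·0.01 + 1.5·0.94 + 107.1·0.03 + 36.3·0.87 = 36.567 sabins.
ᾱ = 36.567 / 181.2 = 0.2018.
Eyring denominator: −S ln(1−ᾱ) = 40.842.
V = 15.8 × 2.3 × 3 = 109.02 m³.
T = 0.161·V/[−S·ln(1−ᾱ)] = 0.161·109.02/40.842 = 0.43 s.

0.43 sec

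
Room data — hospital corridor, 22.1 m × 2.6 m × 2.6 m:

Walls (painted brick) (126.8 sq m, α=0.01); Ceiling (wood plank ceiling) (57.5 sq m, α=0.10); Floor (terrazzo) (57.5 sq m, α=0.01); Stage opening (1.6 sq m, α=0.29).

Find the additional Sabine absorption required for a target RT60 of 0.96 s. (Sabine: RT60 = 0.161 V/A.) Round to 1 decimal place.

Total absorption A₁ = 126.8·0.01 + 57.5·0.10 + 57.5·0.01 + 1.6·0.29
  = 1.268 + 5.750 + 0.575 + 0.464 = 8.057 sq m sabins.
V = 149.396 m³. Required absorption A₂ = 0.161 × 149.396 / 0.96 = 25.055 sabins.
Additional absorption ΔA = 25.055 − 8.057 = 17.0 sabins.

17.0 sabins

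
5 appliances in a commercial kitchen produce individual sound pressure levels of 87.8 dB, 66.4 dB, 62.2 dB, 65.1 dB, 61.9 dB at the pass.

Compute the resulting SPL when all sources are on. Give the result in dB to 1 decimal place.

Converting to relative power and adding: 10^(87.8/10) + 10^(66.4/10) + 10^(62.2/10) + 10^(65.1/10) + 10^(61.9/10) = 6.134e+08.
L_total = 10·log₁₀(6.134e+08) = 87.9 dB.

87.9 dB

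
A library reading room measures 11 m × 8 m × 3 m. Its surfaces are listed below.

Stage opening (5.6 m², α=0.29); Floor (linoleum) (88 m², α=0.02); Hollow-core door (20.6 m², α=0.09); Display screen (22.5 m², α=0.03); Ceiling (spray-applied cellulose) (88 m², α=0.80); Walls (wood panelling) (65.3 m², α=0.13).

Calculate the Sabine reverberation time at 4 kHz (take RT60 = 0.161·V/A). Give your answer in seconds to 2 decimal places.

Equivalent absorption area: A = 5.6·0.29 + 88·0.02 + 20.6·0.09 + 22.5·0.03 + 88·0.80 + 65.3·0.13 = 84.802 m².
Room volume: 264 m³.
Sabine: RT60 = 0.161 × 264 / 84.802 = 0.50 s.

0.50 sec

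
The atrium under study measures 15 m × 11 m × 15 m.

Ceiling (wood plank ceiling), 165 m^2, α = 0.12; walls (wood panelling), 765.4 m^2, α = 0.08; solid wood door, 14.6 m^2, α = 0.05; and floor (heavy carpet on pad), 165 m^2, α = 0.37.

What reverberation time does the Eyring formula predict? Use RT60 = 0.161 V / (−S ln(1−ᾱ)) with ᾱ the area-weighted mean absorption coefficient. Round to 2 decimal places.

2.61 seconds

Total surface area S = 165 + 765.4 + 14.6 + 165 = 1110.0 m^2.
Absorption A = 165·0.12 + 765.4·0.08 + 14.6·0.05 + 165·0.37 = 142.812 sabins.
ᾱ = 142.812 / 1110.0 = 0.1287.
Eyring denominator: −S ln(1−ᾱ) = 152.924.
V = 15 × 11 × 15 = 2475 m³.
RT60 = 0.161 × 2475 / 152.924 = 2.61 s.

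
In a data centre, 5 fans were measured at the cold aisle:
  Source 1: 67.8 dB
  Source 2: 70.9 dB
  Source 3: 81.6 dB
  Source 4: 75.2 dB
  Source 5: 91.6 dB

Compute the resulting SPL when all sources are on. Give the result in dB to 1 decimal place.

92.2 dB

Converting to relative power and adding: 10^(67.8/10) + 10^(70.9/10) + 10^(81.6/10) + 10^(75.2/10) + 10^(91.6/10) = 1.641e+09.
Combined level = 10 log₁₀(1.641e+09) = 92.2 dB.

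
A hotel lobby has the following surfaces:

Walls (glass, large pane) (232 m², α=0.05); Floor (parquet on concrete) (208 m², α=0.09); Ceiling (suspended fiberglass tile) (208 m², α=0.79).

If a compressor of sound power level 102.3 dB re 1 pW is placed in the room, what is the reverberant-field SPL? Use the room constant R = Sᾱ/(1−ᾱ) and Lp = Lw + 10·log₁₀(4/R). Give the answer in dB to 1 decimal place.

A = 194.640 sabins; S = 648.0 m².
ᾱ = 194.640/648.0 = 0.3004; R = Sᾱ/(1−ᾱ) = 194.640/(1−0.3004) = 278.216 m².
Lp = 102.3 + 10·log₁₀(4/278.216) = 102.3 + (-18.42) = 83.9 dB.

83.9 dB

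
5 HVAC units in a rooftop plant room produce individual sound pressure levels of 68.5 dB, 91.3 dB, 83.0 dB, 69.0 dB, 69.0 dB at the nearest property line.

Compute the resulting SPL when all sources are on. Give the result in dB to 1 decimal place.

92.0 dB

Converting to relative power and adding: 10^(68.5/10) + 10^(91.3/10) + 10^(83.0/10) + 10^(69.0/10) + 10^(69.0/10) = 1.571e+09.
Combined level = 10 log₁₀(1.571e+09) = 92.0 dB.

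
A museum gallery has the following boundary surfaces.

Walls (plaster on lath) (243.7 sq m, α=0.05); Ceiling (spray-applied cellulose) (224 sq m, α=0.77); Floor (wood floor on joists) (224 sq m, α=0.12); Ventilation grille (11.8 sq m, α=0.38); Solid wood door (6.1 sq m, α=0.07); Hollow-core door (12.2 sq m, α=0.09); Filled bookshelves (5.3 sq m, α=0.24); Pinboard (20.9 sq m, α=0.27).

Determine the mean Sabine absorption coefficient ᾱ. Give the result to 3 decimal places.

Total surface area S = 748.0 sq m.
Σ(Sᵢαᵢ) = 243.7*0.05 + 224*0.77 + 224*0.12 + 11.8*0.38 + 6.1*0.07 + 12.2*0.09 + 5.3*0.24 + 20.9*0.27 = 224.469.
ᾱ = 224.469 / 748.0 = 0.300.

0.300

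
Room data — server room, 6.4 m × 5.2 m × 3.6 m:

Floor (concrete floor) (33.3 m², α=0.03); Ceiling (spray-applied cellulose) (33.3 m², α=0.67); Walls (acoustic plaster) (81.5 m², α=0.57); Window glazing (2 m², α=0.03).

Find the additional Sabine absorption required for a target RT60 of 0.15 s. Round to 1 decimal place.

Total absorption A₁ = 33.3*0.03 + 33.3*0.67 + 81.5*0.57 + 2*0.03
  = 0.999 + 22.311 + 46.455 + 0.060 = 69.825 m² sabins.
For T = 0.15 s, need A₂ = 0.161·V/T = 0.161·119.808/0.15 = 128.594 sabins.
Shortfall: 128.594 − 69.825 = 58.8 sabins.

58.8 sabins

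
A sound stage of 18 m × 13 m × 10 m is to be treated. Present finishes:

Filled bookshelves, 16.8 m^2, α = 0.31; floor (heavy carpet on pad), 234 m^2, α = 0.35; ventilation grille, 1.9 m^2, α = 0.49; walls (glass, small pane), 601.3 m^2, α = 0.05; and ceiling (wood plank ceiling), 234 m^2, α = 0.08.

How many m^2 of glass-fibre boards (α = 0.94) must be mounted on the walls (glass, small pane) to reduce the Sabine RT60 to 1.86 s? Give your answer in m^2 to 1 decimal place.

Summing Sᵢαᵢ: 5.208 + 81.900 + 0.931 + 30.065 + 18.720 → A₁ = 136.824 sabins.
V = 2340 m³. Target absorption A₂ = 0.161 × 2340 / 1.86 = 202.548 sabins.
Absorption to add: 202.548 − 136.824 = 65.724 sabins.
Each m^2 of panel replacing the walls (glass, small pane) adds (0.94 − 0.05) = 0.89 sabins.
Panel area = 65.724 / 0.89 = 73.8 m^2.

73.8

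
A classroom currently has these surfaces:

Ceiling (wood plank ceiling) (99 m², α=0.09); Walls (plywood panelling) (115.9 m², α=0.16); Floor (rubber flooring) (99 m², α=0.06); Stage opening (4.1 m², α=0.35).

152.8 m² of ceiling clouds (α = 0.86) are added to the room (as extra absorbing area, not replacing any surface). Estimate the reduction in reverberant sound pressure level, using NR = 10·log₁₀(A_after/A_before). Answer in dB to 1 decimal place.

6.8 dB

Summing Sᵢαᵢ: 8.910 + 18.544 + 5.940 + 1.435 → A_before = 34.829 sabins.
Added absorption = 152.8 × 0.86 = 131.408 sabins.
New total A_after = 166.237 sabins.
Reduction = 10 log₁₀(A_after/A_before) = 10 log₁₀(4.7729) = 6.8 dB.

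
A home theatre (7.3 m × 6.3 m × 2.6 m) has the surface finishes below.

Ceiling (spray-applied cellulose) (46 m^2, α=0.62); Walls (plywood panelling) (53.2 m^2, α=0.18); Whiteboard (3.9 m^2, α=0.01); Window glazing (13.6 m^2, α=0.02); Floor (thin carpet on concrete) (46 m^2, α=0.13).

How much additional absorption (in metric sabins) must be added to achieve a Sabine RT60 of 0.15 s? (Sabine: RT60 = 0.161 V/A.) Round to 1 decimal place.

84.0 sabins

Summing Sᵢαᵢ: 28.520 + 9.576 + 0.039 + 0.272 + 5.980 → A₁ = 44.387 sabins.
For T = 0.15 s, need A₂ = 0.161·V/T = 0.161·119.574/0.15 = 128.343 sabins.
Additional absorption ΔA = 128.343 − 44.387 = 84.0 sabins.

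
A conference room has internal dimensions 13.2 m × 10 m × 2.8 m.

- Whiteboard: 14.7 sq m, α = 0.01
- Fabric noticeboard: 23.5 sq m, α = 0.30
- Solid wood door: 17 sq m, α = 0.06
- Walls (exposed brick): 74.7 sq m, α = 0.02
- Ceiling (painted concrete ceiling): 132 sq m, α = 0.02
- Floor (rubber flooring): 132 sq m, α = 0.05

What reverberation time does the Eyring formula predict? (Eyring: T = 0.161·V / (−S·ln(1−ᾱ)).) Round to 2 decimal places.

S = Σ Sᵢ = 393.9 sq m.
Σ(Sᵢαᵢ) = 14.7×0.01 + 23.5×0.30 + 17×0.06 + 74.7×0.02 + 132×0.02 + 132×0.05 = 18.951.
ᾱ = 18.951 / 393.9 = 0.0481.
Eyring denominator: −S ln(1−ᾱ) = 19.417.
V = 13.2 × 10 × 2.8 = 369.6 m³.
RT60 = 0.161 × 369.6 / 19.417 = 3.06 s.

3.06 s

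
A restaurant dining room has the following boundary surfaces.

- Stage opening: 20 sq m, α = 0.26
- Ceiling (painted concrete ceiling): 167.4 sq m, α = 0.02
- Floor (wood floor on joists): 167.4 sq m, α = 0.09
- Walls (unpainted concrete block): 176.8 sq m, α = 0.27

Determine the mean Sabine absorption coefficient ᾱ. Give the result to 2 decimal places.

0.13

Total surface area S = 531.6 sq m.
Σ(Sᵢαᵢ) = 20·0.26 + 167.4·0.02 + 167.4·0.09 + 176.8·0.27 = 71.350.
ᾱ = 71.350 / 531.6 = 0.13.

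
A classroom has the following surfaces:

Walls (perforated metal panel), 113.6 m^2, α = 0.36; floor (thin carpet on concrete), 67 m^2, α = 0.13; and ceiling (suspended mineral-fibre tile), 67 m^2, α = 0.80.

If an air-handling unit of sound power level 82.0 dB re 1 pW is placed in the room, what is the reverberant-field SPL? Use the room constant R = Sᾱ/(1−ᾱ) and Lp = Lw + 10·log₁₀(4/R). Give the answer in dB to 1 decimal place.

Σ(Sᵢαᵢ) = 113.6·0.36 + 67·0.13 + 67·0.80 = 103.206; total area S = 247.6 m^2.
ᾱ = 0.4168, so room constant R = A/(1−ᾱ) = 176.965 m^2.
Lp = Lw + 10 log₁₀(4/R) = 82.0 -16.46 = 65.5 dB.

65.5 dB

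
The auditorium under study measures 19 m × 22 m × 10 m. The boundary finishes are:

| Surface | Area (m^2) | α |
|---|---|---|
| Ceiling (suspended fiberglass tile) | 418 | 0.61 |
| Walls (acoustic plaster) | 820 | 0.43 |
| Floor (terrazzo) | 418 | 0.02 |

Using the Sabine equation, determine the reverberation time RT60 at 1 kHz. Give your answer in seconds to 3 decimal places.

Equivalent absorption area: A = 418·0.61 + 820·0.43 + 418·0.02 = 615.940 m^2.
V = 19·22·10 = 4180 m³.
RT60 = 0.161 · V / A = 0.161 × 4180 / 615.940 = 1.093 s.

1.093 seconds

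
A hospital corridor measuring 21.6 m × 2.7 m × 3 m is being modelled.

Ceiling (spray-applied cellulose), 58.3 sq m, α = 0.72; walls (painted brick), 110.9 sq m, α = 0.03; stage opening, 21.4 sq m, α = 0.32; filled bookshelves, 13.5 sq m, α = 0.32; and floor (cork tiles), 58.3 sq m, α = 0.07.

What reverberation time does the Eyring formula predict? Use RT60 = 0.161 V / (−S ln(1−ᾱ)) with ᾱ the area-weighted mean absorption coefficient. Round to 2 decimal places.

0.41 s

S = Σ Sᵢ = 262.4 sq m.
Σ(Sᵢαᵢ) = 58.3·0.72 + 110.9·0.03 + 21.4·0.32 + 13.5·0.32 + 58.3·0.07 = 60.552.
Mean coefficient ᾱ = A/S = 0.2308.
−S·ln(1−ᾱ) = −262.4 × ln(1 − 0.2308) = 68.855.
V = 21.6 × 2.7 × 3 = 174.96 m³.
T = 0.161·V/[−S·ln(1−ᾱ)] = 0.161·174.96/68.855 = 0.41 s.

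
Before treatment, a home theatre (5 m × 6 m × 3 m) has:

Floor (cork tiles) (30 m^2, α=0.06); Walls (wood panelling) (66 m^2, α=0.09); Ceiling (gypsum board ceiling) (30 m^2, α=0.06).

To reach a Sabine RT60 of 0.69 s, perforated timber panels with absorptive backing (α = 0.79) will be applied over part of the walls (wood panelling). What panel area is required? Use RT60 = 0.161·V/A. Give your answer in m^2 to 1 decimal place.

16.4

Total absorption A₁ = 30×0.06 + 66×0.09 + 30×0.06
  = 1.800 + 5.940 + 1.800 = 9.540 m^2 sabins.
Required A₂ = 0.161·90/0.69 = 21.000 sabins.
Absorption to add: 21.000 − 9.540 = 11.460 sabins.
Each m^2 of panel replacing the walls (wood panelling) adds (0.79 − 0.09) = 0.70 sabins.
Area = ΔA/Δα = 11.460/0.70 = 16.4 m^2.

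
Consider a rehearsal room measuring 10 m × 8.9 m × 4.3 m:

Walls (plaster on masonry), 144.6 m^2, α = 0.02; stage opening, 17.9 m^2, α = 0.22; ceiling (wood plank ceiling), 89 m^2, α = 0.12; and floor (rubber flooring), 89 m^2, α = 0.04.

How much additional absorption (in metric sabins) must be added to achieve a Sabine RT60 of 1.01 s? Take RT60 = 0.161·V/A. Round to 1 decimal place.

A₁ = Σ Sᵢαᵢ = 144.6*0.02 + 17.9*0.22 + 89*0.12 + 89*0.04 = 21.070 sabins.
V = 382.7 m³. Required absorption A₂ = 0.161 × 382.7 / 1.01 = 61.005 sabins.
ΔA = A₂ − A₁ = 61.005 − 21.070 = 39.9 sabins.

39.9 sabins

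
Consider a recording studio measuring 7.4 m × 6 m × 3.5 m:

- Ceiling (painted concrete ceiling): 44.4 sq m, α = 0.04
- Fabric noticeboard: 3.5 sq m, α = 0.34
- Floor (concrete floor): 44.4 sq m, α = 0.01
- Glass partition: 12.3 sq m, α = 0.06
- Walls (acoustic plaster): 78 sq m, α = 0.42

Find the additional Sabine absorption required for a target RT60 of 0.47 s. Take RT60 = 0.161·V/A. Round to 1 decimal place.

16.3 sabins

A₁ = Σ Sᵢαᵢ = 44.4*0.04 + 3.5*0.34 + 44.4*0.01 + 12.3*0.06 + 78*0.42 = 36.908 sabins.
For T = 0.47 s, need A₂ = 0.161·V/T = 0.161·155.4/0.47 = 53.233 sabins.
Shortfall: 53.233 − 36.908 = 16.3 sabins.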